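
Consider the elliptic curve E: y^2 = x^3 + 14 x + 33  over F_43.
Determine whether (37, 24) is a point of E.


Check whether y^2 = x^3 + 14 x + 33 (mod 43) for (x, y) = (37, 24).
LHS: y^2 = 24^2 mod 43 = 17
RHS: x^3 + 14 x + 33 = 37^3 + 14*37 + 33 mod 43 = 34
LHS != RHS

No, not on the curve


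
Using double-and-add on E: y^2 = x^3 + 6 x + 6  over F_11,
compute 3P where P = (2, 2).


k = 3 = 11_2 (binary, LSB first: 11)
Double-and-add from P = (2, 2):
  bit 0 = 1: acc = O + (2, 2) = (2, 2)
  bit 1 = 1: acc = (2, 2) + (8, 4) = (6, 4)

3P = (6, 4)


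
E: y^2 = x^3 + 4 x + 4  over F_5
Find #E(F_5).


For each x in F_5, count y with y^2 = x^3 + 4 x + 4 mod 5:
  x = 0: RHS = 4, y in [2, 3]  -> 2 point(s)
  x = 1: RHS = 4, y in [2, 3]  -> 2 point(s)
  x = 2: RHS = 0, y in [0]  -> 1 point(s)
  x = 4: RHS = 4, y in [2, 3]  -> 2 point(s)
Affine points: 7. Add the point at infinity: total = 8.

#E(F_5) = 8


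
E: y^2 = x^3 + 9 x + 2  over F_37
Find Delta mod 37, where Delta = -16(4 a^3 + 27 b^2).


4 a^3 + 27 b^2 = 4*9^3 + 27*2^2 = 2916 + 108 = 3024
Delta = -16 * (3024) = -48384
Delta mod 37 = 12

Delta = 12 (mod 37)


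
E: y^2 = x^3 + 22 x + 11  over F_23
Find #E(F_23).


For each x in F_23, count y with y^2 = x^3 + 22 x + 11 mod 23:
  x = 3: RHS = 12, y in [9, 14]  -> 2 point(s)
  x = 4: RHS = 2, y in [5, 18]  -> 2 point(s)
  x = 5: RHS = 16, y in [4, 19]  -> 2 point(s)
  x = 7: RHS = 2, y in [5, 18]  -> 2 point(s)
  x = 8: RHS = 9, y in [3, 20]  -> 2 point(s)
  x = 9: RHS = 18, y in [8, 15]  -> 2 point(s)
  x = 10: RHS = 12, y in [9, 14]  -> 2 point(s)
  x = 12: RHS = 2, y in [5, 18]  -> 2 point(s)
  x = 14: RHS = 4, y in [2, 21]  -> 2 point(s)
  x = 15: RHS = 13, y in [6, 17]  -> 2 point(s)
  x = 17: RHS = 8, y in [10, 13]  -> 2 point(s)
  x = 18: RHS = 6, y in [11, 12]  -> 2 point(s)
Affine points: 24. Add the point at infinity: total = 25.

#E(F_23) = 25


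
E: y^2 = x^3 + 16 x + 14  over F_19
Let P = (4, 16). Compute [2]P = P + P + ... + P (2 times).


k = 2 = 10_2 (binary, LSB first: 01)
Double-and-add from P = (4, 16):
  bit 0 = 0: acc unchanged = O
  bit 1 = 1: acc = O + (15, 0) = (15, 0)

2P = (15, 0)


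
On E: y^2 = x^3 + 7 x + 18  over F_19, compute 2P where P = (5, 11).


Doubling: s = (3 x1^2 + a) / (2 y1)
s = (3*5^2 + 7) / (2*11) mod 19 = 2
x3 = s^2 - 2 x1 mod 19 = 2^2 - 2*5 = 13
y3 = s (x1 - x3) - y1 mod 19 = 2 * (5 - 13) - 11 = 11

2P = (13, 11)


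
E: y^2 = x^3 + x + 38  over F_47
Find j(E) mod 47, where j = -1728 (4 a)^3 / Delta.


Delta = -16(4 a^3 + 27 b^2) mod 47 = 6
-1728 * (4 a)^3 = -1728 * (4*1)^3 mod 47 = 46
j = 46 * 6^(-1) mod 47 = 39

j = 39 (mod 47)


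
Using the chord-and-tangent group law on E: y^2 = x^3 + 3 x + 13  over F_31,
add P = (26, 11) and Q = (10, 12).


P != Q, so use the chord formula.
s = (y2 - y1) / (x2 - x1) = (1) / (15) mod 31 = 29
x3 = s^2 - x1 - x2 mod 31 = 29^2 - 26 - 10 = 30
y3 = s (x1 - x3) - y1 mod 31 = 29 * (26 - 30) - 11 = 28

P + Q = (30, 28)


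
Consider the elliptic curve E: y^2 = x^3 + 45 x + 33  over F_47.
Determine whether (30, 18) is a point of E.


Check whether y^2 = x^3 + 45 x + 33 (mod 47) for (x, y) = (30, 18).
LHS: y^2 = 18^2 mod 47 = 42
RHS: x^3 + 45 x + 33 = 30^3 + 45*30 + 33 mod 47 = 42
LHS = RHS

Yes, on the curve


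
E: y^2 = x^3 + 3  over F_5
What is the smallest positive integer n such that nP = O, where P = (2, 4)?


Compute successive multiples of P until we hit O:
  1P = (2, 4)
  2P = (2, 1)
  3P = O

ord(P) = 3


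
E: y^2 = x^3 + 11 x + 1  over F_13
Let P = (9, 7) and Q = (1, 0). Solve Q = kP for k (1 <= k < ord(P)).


Enumerate multiples of P until we hit Q = (1, 0):
  1P = (9, 7)
  2P = (5, 8)
  3P = (8, 9)
  4P = (0, 1)
  5P = (3, 10)
  6P = (11, 7)
  7P = (6, 6)
  8P = (1, 0)
Match found at i = 8.

k = 8


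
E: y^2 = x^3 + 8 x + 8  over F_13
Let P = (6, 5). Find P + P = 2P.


Doubling: s = (3 x1^2 + a) / (2 y1)
s = (3*6^2 + 8) / (2*5) mod 13 = 9
x3 = s^2 - 2 x1 mod 13 = 9^2 - 2*6 = 4
y3 = s (x1 - x3) - y1 mod 13 = 9 * (6 - 4) - 5 = 0

2P = (4, 0)


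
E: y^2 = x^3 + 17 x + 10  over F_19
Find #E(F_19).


For each x in F_19, count y with y^2 = x^3 + 17 x + 10 mod 19:
  x = 1: RHS = 9, y in [3, 16]  -> 2 point(s)
  x = 4: RHS = 9, y in [3, 16]  -> 2 point(s)
  x = 5: RHS = 11, y in [7, 12]  -> 2 point(s)
  x = 6: RHS = 5, y in [9, 10]  -> 2 point(s)
  x = 7: RHS = 16, y in [4, 15]  -> 2 point(s)
  x = 12: RHS = 4, y in [2, 17]  -> 2 point(s)
  x = 14: RHS = 9, y in [3, 16]  -> 2 point(s)
  x = 15: RHS = 11, y in [7, 12]  -> 2 point(s)
  x = 17: RHS = 6, y in [5, 14]  -> 2 point(s)
  x = 18: RHS = 11, y in [7, 12]  -> 2 point(s)
Affine points: 20. Add the point at infinity: total = 21.

#E(F_19) = 21


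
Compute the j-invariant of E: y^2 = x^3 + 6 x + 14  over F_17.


Delta = -16(4 a^3 + 27 b^2) mod 17 = 2
-1728 * (4 a)^3 = -1728 * (4*6)^3 mod 17 = 1
j = 1 * 2^(-1) mod 17 = 9

j = 9 (mod 17)


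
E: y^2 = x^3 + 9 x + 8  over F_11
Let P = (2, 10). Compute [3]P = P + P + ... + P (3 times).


k = 3 = 11_2 (binary, LSB first: 11)
Double-and-add from P = (2, 10):
  bit 0 = 1: acc = O + (2, 10) = (2, 10)
  bit 1 = 1: acc = (2, 10) + (10, 8) = (8, 8)

3P = (8, 8)


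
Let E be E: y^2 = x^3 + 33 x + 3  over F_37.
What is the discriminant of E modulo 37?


4 a^3 + 27 b^2 = 4*33^3 + 27*3^2 = 143748 + 243 = 143991
Delta = -16 * (143991) = -2303856
Delta mod 37 = 23

Delta = 23 (mod 37)


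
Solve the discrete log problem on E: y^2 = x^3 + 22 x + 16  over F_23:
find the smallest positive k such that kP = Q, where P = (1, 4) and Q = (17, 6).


Enumerate multiples of P until we hit Q = (17, 6):
  1P = (1, 4)
  2P = (11, 5)
  3P = (14, 20)
  4P = (17, 17)
  5P = (0, 4)
  6P = (22, 19)
  7P = (16, 5)
  8P = (15, 15)
  9P = (19, 18)
  10P = (9, 0)
  11P = (19, 5)
  12P = (15, 8)
  13P = (16, 18)
  14P = (22, 4)
  15P = (0, 19)
  16P = (17, 6)
Match found at i = 16.

k = 16


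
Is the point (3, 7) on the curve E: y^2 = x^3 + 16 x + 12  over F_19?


Check whether y^2 = x^3 + 16 x + 12 (mod 19) for (x, y) = (3, 7).
LHS: y^2 = 7^2 mod 19 = 11
RHS: x^3 + 16 x + 12 = 3^3 + 16*3 + 12 mod 19 = 11
LHS = RHS

Yes, on the curve


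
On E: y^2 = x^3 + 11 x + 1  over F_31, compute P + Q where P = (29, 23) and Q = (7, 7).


P != Q, so use the chord formula.
s = (y2 - y1) / (x2 - x1) = (15) / (9) mod 31 = 12
x3 = s^2 - x1 - x2 mod 31 = 12^2 - 29 - 7 = 15
y3 = s (x1 - x3) - y1 mod 31 = 12 * (29 - 15) - 23 = 21

P + Q = (15, 21)


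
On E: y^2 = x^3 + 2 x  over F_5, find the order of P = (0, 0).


Compute successive multiples of P until we hit O:
  1P = (0, 0)
  2P = O

ord(P) = 2


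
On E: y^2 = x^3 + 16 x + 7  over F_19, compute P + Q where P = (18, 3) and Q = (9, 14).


P != Q, so use the chord formula.
s = (y2 - y1) / (x2 - x1) = (11) / (10) mod 19 = 3
x3 = s^2 - x1 - x2 mod 19 = 3^2 - 18 - 9 = 1
y3 = s (x1 - x3) - y1 mod 19 = 3 * (18 - 1) - 3 = 10

P + Q = (1, 10)


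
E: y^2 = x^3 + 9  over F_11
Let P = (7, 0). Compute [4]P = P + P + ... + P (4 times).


k = 4 = 100_2 (binary, LSB first: 001)
Double-and-add from P = (7, 0):
  bit 0 = 0: acc unchanged = O
  bit 1 = 0: acc unchanged = O
  bit 2 = 1: acc = O + O = O

4P = O


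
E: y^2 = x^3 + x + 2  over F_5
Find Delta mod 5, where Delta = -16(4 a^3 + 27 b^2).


4 a^3 + 27 b^2 = 4*1^3 + 27*2^2 = 4 + 108 = 112
Delta = -16 * (112) = -1792
Delta mod 5 = 3

Delta = 3 (mod 5)


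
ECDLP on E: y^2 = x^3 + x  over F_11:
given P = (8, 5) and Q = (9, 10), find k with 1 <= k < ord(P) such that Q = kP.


Enumerate multiples of P until we hit Q = (9, 10):
  1P = (8, 5)
  2P = (9, 1)
  3P = (10, 3)
  4P = (5, 3)
  5P = (7, 3)
  6P = (0, 0)
  7P = (7, 8)
  8P = (5, 8)
  9P = (10, 8)
  10P = (9, 10)
Match found at i = 10.

k = 10


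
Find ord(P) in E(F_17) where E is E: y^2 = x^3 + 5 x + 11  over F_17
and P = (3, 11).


Compute successive multiples of P until we hit O:
  1P = (3, 11)
  2P = (3, 6)
  3P = O

ord(P) = 3


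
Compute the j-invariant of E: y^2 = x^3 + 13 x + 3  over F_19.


Delta = -16(4 a^3 + 27 b^2) mod 19 = 18
-1728 * (4 a)^3 = -1728 * (4*13)^3 mod 19 = 8
j = 8 * 18^(-1) mod 19 = 11

j = 11 (mod 19)


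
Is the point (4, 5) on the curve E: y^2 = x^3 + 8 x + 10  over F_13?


Check whether y^2 = x^3 + 8 x + 10 (mod 13) for (x, y) = (4, 5).
LHS: y^2 = 5^2 mod 13 = 12
RHS: x^3 + 8 x + 10 = 4^3 + 8*4 + 10 mod 13 = 2
LHS != RHS

No, not on the curve


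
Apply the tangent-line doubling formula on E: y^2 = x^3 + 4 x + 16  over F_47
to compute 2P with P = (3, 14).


Doubling: s = (3 x1^2 + a) / (2 y1)
s = (3*3^2 + 4) / (2*14) mod 47 = 33
x3 = s^2 - 2 x1 mod 47 = 33^2 - 2*3 = 2
y3 = s (x1 - x3) - y1 mod 47 = 33 * (3 - 2) - 14 = 19

2P = (2, 19)


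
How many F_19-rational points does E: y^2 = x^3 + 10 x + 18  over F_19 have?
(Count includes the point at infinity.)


For each x in F_19, count y with y^2 = x^3 + 10 x + 18 mod 19:
  x = 6: RHS = 9, y in [3, 16]  -> 2 point(s)
  x = 9: RHS = 1, y in [1, 18]  -> 2 point(s)
  x = 10: RHS = 16, y in [4, 15]  -> 2 point(s)
  x = 12: RHS = 4, y in [2, 17]  -> 2 point(s)
  x = 15: RHS = 9, y in [3, 16]  -> 2 point(s)
  x = 17: RHS = 9, y in [3, 16]  -> 2 point(s)
  x = 18: RHS = 7, y in [8, 11]  -> 2 point(s)
Affine points: 14. Add the point at infinity: total = 15.

#E(F_19) = 15


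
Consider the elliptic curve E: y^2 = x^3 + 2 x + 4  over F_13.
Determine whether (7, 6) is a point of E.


Check whether y^2 = x^3 + 2 x + 4 (mod 13) for (x, y) = (7, 6).
LHS: y^2 = 6^2 mod 13 = 10
RHS: x^3 + 2 x + 4 = 7^3 + 2*7 + 4 mod 13 = 10
LHS = RHS

Yes, on the curve


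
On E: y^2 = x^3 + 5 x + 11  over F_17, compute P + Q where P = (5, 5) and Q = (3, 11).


P != Q, so use the chord formula.
s = (y2 - y1) / (x2 - x1) = (6) / (15) mod 17 = 14
x3 = s^2 - x1 - x2 mod 17 = 14^2 - 5 - 3 = 1
y3 = s (x1 - x3) - y1 mod 17 = 14 * (5 - 1) - 5 = 0

P + Q = (1, 0)


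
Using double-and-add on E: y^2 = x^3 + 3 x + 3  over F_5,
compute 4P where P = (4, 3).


k = 4 = 100_2 (binary, LSB first: 001)
Double-and-add from P = (4, 3):
  bit 0 = 0: acc unchanged = O
  bit 1 = 0: acc unchanged = O
  bit 2 = 1: acc = O + (4, 2) = (4, 2)

4P = (4, 2)


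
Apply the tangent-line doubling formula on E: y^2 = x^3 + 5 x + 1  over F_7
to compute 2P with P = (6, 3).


Doubling: s = (3 x1^2 + a) / (2 y1)
s = (3*6^2 + 5) / (2*3) mod 7 = 6
x3 = s^2 - 2 x1 mod 7 = 6^2 - 2*6 = 3
y3 = s (x1 - x3) - y1 mod 7 = 6 * (6 - 3) - 3 = 1

2P = (3, 1)


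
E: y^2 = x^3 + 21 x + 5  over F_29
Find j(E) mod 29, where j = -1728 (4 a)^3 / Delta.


Delta = -16(4 a^3 + 27 b^2) mod 29 = 15
-1728 * (4 a)^3 = -1728 * (4*21)^3 mod 29 = 24
j = 24 * 15^(-1) mod 29 = 19

j = 19 (mod 29)


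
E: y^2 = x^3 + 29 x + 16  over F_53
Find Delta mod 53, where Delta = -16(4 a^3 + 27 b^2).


4 a^3 + 27 b^2 = 4*29^3 + 27*16^2 = 97556 + 6912 = 104468
Delta = -16 * (104468) = -1671488
Delta mod 53 = 26

Delta = 26 (mod 53)


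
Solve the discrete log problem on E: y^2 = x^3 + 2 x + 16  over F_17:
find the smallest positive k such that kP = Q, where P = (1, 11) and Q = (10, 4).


Enumerate multiples of P until we hit Q = (10, 4):
  1P = (1, 11)
  2P = (16, 8)
  3P = (15, 2)
  4P = (10, 13)
  5P = (5, 7)
  6P = (12, 0)
  7P = (5, 10)
  8P = (10, 4)
Match found at i = 8.

k = 8


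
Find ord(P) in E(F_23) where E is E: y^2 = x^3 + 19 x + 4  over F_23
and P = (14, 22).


Compute successive multiples of P until we hit O:
  1P = (14, 22)
  2P = (21, 21)
  3P = (19, 5)
  4P = (8, 22)
  5P = (1, 1)
  6P = (20, 9)
  7P = (2, 21)
  8P = (11, 7)
  ... (continuing to 23P)
  23P = O

ord(P) = 23


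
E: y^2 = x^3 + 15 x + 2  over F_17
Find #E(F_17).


For each x in F_17, count y with y^2 = x^3 + 15 x + 2 mod 17:
  x = 0: RHS = 2, y in [6, 11]  -> 2 point(s)
  x = 1: RHS = 1, y in [1, 16]  -> 2 point(s)
  x = 5: RHS = 15, y in [7, 10]  -> 2 point(s)
  x = 6: RHS = 2, y in [6, 11]  -> 2 point(s)
  x = 7: RHS = 8, y in [5, 12]  -> 2 point(s)
  x = 9: RHS = 16, y in [4, 13]  -> 2 point(s)
  x = 10: RHS = 13, y in [8, 9]  -> 2 point(s)
  x = 11: RHS = 2, y in [6, 11]  -> 2 point(s)
  x = 14: RHS = 15, y in [7, 10]  -> 2 point(s)
  x = 15: RHS = 15, y in [7, 10]  -> 2 point(s)
Affine points: 20. Add the point at infinity: total = 21.

#E(F_17) = 21


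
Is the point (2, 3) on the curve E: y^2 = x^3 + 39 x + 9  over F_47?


Check whether y^2 = x^3 + 39 x + 9 (mod 47) for (x, y) = (2, 3).
LHS: y^2 = 3^2 mod 47 = 9
RHS: x^3 + 39 x + 9 = 2^3 + 39*2 + 9 mod 47 = 1
LHS != RHS

No, not on the curve


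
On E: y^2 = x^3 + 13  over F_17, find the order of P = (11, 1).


Compute successive multiples of P until we hit O:
  1P = (11, 1)
  2P = (4, 3)
  3P = (0, 8)
  4P = (5, 6)
  5P = (5, 11)
  6P = (0, 9)
  7P = (4, 14)
  8P = (11, 16)
  ... (continuing to 9P)
  9P = O

ord(P) = 9


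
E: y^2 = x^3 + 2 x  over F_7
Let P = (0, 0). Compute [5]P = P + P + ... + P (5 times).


k = 5 = 101_2 (binary, LSB first: 101)
Double-and-add from P = (0, 0):
  bit 0 = 1: acc = O + (0, 0) = (0, 0)
  bit 1 = 0: acc unchanged = (0, 0)
  bit 2 = 1: acc = (0, 0) + O = (0, 0)

5P = (0, 0)


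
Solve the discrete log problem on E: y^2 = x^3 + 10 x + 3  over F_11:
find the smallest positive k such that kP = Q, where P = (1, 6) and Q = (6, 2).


Enumerate multiples of P until we hit Q = (6, 2):
  1P = (1, 6)
  2P = (2, 3)
  3P = (6, 9)
  4P = (7, 8)
  5P = (8, 10)
  6P = (3, 7)
  7P = (10, 6)
  8P = (0, 5)
  9P = (0, 6)
  10P = (10, 5)
  11P = (3, 4)
  12P = (8, 1)
  13P = (7, 3)
  14P = (6, 2)
Match found at i = 14.

k = 14


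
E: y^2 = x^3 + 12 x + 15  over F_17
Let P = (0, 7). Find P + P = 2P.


Doubling: s = (3 x1^2 + a) / (2 y1)
s = (3*0^2 + 12) / (2*7) mod 17 = 13
x3 = s^2 - 2 x1 mod 17 = 13^2 - 2*0 = 16
y3 = s (x1 - x3) - y1 mod 17 = 13 * (0 - 16) - 7 = 6

2P = (16, 6)


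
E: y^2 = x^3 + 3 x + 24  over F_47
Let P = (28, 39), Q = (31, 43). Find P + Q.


P != Q, so use the chord formula.
s = (y2 - y1) / (x2 - x1) = (4) / (3) mod 47 = 17
x3 = s^2 - x1 - x2 mod 47 = 17^2 - 28 - 31 = 42
y3 = s (x1 - x3) - y1 mod 47 = 17 * (28 - 42) - 39 = 5

P + Q = (42, 5)


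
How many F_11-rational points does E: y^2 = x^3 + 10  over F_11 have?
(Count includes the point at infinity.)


For each x in F_11, count y with y^2 = x^3 + 0 x + 10 mod 11:
  x = 1: RHS = 0, y in [0]  -> 1 point(s)
  x = 3: RHS = 4, y in [2, 9]  -> 2 point(s)
  x = 5: RHS = 3, y in [5, 6]  -> 2 point(s)
  x = 7: RHS = 1, y in [1, 10]  -> 2 point(s)
  x = 8: RHS = 5, y in [4, 7]  -> 2 point(s)
  x = 10: RHS = 9, y in [3, 8]  -> 2 point(s)
Affine points: 11. Add the point at infinity: total = 12.

#E(F_11) = 12


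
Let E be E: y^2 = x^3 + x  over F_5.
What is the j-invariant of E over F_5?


Delta = -16(4 a^3 + 27 b^2) mod 5 = 1
-1728 * (4 a)^3 = -1728 * (4*1)^3 mod 5 = 3
j = 3 * 1^(-1) mod 5 = 3

j = 3 (mod 5)


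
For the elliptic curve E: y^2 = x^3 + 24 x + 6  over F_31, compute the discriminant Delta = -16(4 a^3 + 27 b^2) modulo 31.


4 a^3 + 27 b^2 = 4*24^3 + 27*6^2 = 55296 + 972 = 56268
Delta = -16 * (56268) = -900288
Delta mod 31 = 14

Delta = 14 (mod 31)


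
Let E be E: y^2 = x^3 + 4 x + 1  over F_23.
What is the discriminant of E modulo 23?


4 a^3 + 27 b^2 = 4*4^3 + 27*1^2 = 256 + 27 = 283
Delta = -16 * (283) = -4528
Delta mod 23 = 3

Delta = 3 (mod 23)


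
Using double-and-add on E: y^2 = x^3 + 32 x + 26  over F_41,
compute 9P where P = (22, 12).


k = 9 = 1001_2 (binary, LSB first: 1001)
Double-and-add from P = (22, 12):
  bit 0 = 1: acc = O + (22, 12) = (22, 12)
  bit 1 = 0: acc unchanged = (22, 12)
  bit 2 = 0: acc unchanged = (22, 12)
  bit 3 = 1: acc = (22, 12) + (21, 18) = (34, 19)

9P = (34, 19)


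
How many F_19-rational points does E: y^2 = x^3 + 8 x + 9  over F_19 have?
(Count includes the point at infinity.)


For each x in F_19, count y with y^2 = x^3 + 8 x + 9 mod 19:
  x = 0: RHS = 9, y in [3, 16]  -> 2 point(s)
  x = 6: RHS = 7, y in [8, 11]  -> 2 point(s)
  x = 7: RHS = 9, y in [3, 16]  -> 2 point(s)
  x = 10: RHS = 6, y in [5, 14]  -> 2 point(s)
  x = 12: RHS = 9, y in [3, 16]  -> 2 point(s)
  x = 13: RHS = 11, y in [7, 12]  -> 2 point(s)
  x = 17: RHS = 4, y in [2, 17]  -> 2 point(s)
  x = 18: RHS = 0, y in [0]  -> 1 point(s)
Affine points: 15. Add the point at infinity: total = 16.

#E(F_19) = 16


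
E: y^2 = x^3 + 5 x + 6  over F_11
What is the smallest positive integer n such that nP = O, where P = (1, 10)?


Compute successive multiples of P until we hit O:
  1P = (1, 10)
  2P = (3, 9)
  3P = (10, 0)
  4P = (3, 2)
  5P = (1, 1)
  6P = O

ord(P) = 6


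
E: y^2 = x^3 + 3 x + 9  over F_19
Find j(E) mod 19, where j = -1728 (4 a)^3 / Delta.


Delta = -16(4 a^3 + 27 b^2) mod 19 = 7
-1728 * (4 a)^3 = -1728 * (4*3)^3 mod 19 = 18
j = 18 * 7^(-1) mod 19 = 8

j = 8 (mod 19)


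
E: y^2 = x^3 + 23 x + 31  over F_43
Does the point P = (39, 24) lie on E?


Check whether y^2 = x^3 + 23 x + 31 (mod 43) for (x, y) = (39, 24).
LHS: y^2 = 24^2 mod 43 = 17
RHS: x^3 + 23 x + 31 = 39^3 + 23*39 + 31 mod 43 = 4
LHS != RHS

No, not on the curve


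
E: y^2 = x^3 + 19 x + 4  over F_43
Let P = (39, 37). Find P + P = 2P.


Doubling: s = (3 x1^2 + a) / (2 y1)
s = (3*39^2 + 19) / (2*37) mod 43 = 41
x3 = s^2 - 2 x1 mod 43 = 41^2 - 2*39 = 12
y3 = s (x1 - x3) - y1 mod 43 = 41 * (39 - 12) - 37 = 38

2P = (12, 38)


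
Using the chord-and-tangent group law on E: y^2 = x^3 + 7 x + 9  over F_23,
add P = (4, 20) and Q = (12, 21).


P != Q, so use the chord formula.
s = (y2 - y1) / (x2 - x1) = (1) / (8) mod 23 = 3
x3 = s^2 - x1 - x2 mod 23 = 3^2 - 4 - 12 = 16
y3 = s (x1 - x3) - y1 mod 23 = 3 * (4 - 16) - 20 = 13

P + Q = (16, 13)


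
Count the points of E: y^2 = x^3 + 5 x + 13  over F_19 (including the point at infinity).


For each x in F_19, count y with y^2 = x^3 + 5 x + 13 mod 19:
  x = 1: RHS = 0, y in [0]  -> 1 point(s)
  x = 3: RHS = 17, y in [6, 13]  -> 2 point(s)
  x = 5: RHS = 11, y in [7, 12]  -> 2 point(s)
  x = 7: RHS = 11, y in [7, 12]  -> 2 point(s)
  x = 15: RHS = 5, y in [9, 10]  -> 2 point(s)
  x = 16: RHS = 9, y in [3, 16]  -> 2 point(s)
  x = 18: RHS = 7, y in [8, 11]  -> 2 point(s)
Affine points: 13. Add the point at infinity: total = 14.

#E(F_19) = 14


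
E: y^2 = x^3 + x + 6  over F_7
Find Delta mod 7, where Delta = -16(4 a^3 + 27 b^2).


4 a^3 + 27 b^2 = 4*1^3 + 27*6^2 = 4 + 972 = 976
Delta = -16 * (976) = -15616
Delta mod 7 = 1

Delta = 1 (mod 7)


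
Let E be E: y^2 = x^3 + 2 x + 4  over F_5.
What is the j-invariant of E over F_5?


Delta = -16(4 a^3 + 27 b^2) mod 5 = 1
-1728 * (4 a)^3 = -1728 * (4*2)^3 mod 5 = 4
j = 4 * 1^(-1) mod 5 = 4

j = 4 (mod 5)


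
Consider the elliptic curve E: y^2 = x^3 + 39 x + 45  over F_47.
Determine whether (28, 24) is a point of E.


Check whether y^2 = x^3 + 39 x + 45 (mod 47) for (x, y) = (28, 24).
LHS: y^2 = 24^2 mod 47 = 12
RHS: x^3 + 39 x + 45 = 28^3 + 39*28 + 45 mod 47 = 12
LHS = RHS

Yes, on the curve


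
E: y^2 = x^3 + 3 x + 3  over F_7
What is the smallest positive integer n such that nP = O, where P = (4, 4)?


Compute successive multiples of P until we hit O:
  1P = (4, 4)
  2P = (3, 5)
  3P = (1, 0)
  4P = (3, 2)
  5P = (4, 3)
  6P = O

ord(P) = 6


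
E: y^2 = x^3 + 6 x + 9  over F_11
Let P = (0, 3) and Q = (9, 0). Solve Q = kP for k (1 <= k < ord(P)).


Enumerate multiples of P until we hit Q = (9, 0):
  1P = (0, 3)
  2P = (1, 7)
  3P = (4, 3)
  4P = (7, 8)
  5P = (9, 0)
Match found at i = 5.

k = 5


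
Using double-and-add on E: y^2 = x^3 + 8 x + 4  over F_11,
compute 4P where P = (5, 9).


k = 4 = 100_2 (binary, LSB first: 001)
Double-and-add from P = (5, 9):
  bit 0 = 0: acc unchanged = O
  bit 1 = 0: acc unchanged = O
  bit 2 = 1: acc = O + (4, 10) = (4, 10)

4P = (4, 10)


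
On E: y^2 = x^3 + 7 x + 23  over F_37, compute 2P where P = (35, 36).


Doubling: s = (3 x1^2 + a) / (2 y1)
s = (3*35^2 + 7) / (2*36) mod 37 = 9
x3 = s^2 - 2 x1 mod 37 = 9^2 - 2*35 = 11
y3 = s (x1 - x3) - y1 mod 37 = 9 * (35 - 11) - 36 = 32

2P = (11, 32)


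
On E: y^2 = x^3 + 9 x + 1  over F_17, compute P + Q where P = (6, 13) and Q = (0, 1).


P != Q, so use the chord formula.
s = (y2 - y1) / (x2 - x1) = (5) / (11) mod 17 = 2
x3 = s^2 - x1 - x2 mod 17 = 2^2 - 6 - 0 = 15
y3 = s (x1 - x3) - y1 mod 17 = 2 * (6 - 15) - 13 = 3

P + Q = (15, 3)


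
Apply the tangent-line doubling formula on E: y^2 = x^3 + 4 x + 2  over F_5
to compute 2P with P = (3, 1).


Doubling: s = (3 x1^2 + a) / (2 y1)
s = (3*3^2 + 4) / (2*1) mod 5 = 3
x3 = s^2 - 2 x1 mod 5 = 3^2 - 2*3 = 3
y3 = s (x1 - x3) - y1 mod 5 = 3 * (3 - 3) - 1 = 4

2P = (3, 4)


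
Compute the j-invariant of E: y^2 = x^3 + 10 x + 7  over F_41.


Delta = -16(4 a^3 + 27 b^2) mod 41 = 30
-1728 * (4 a)^3 = -1728 * (4*10)^3 mod 41 = 6
j = 6 * 30^(-1) mod 41 = 33

j = 33 (mod 41)


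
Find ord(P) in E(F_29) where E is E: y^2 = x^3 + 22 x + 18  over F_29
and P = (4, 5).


Compute successive multiples of P until we hit O:
  1P = (4, 5)
  2P = (12, 26)
  3P = (14, 5)
  4P = (11, 24)
  5P = (19, 4)
  6P = (10, 7)
  7P = (28, 16)
  8P = (3, 16)
  ... (continuing to 24P)
  24P = O

ord(P) = 24


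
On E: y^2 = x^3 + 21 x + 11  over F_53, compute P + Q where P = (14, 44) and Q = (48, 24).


P != Q, so use the chord formula.
s = (y2 - y1) / (x2 - x1) = (33) / (34) mod 53 = 15
x3 = s^2 - x1 - x2 mod 53 = 15^2 - 14 - 48 = 4
y3 = s (x1 - x3) - y1 mod 53 = 15 * (14 - 4) - 44 = 0

P + Q = (4, 0)


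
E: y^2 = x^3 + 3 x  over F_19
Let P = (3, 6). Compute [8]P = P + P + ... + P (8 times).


k = 8 = 1000_2 (binary, LSB first: 0001)
Double-and-add from P = (3, 6):
  bit 0 = 0: acc unchanged = O
  bit 1 = 0: acc unchanged = O
  bit 2 = 0: acc unchanged = O
  bit 3 = 1: acc = O + (5, 11) = (5, 11)

8P = (5, 11)


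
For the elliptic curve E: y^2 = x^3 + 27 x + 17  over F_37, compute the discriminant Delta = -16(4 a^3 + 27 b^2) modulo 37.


4 a^3 + 27 b^2 = 4*27^3 + 27*17^2 = 78732 + 7803 = 86535
Delta = -16 * (86535) = -1384560
Delta mod 37 = 17

Delta = 17 (mod 37)


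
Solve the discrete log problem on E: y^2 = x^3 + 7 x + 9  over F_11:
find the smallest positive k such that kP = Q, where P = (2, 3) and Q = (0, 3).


Enumerate multiples of P until we hit Q = (0, 3):
  1P = (2, 3)
  2P = (10, 1)
  3P = (8, 4)
  4P = (5, 2)
  5P = (9, 3)
  6P = (0, 8)
  7P = (7, 4)
  8P = (6, 5)
  9P = (6, 6)
  10P = (7, 7)
  11P = (0, 3)
Match found at i = 11.

k = 11


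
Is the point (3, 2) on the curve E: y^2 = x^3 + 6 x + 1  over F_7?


Check whether y^2 = x^3 + 6 x + 1 (mod 7) for (x, y) = (3, 2).
LHS: y^2 = 2^2 mod 7 = 4
RHS: x^3 + 6 x + 1 = 3^3 + 6*3 + 1 mod 7 = 4
LHS = RHS

Yes, on the curve


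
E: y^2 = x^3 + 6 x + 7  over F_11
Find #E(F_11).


For each x in F_11, count y with y^2 = x^3 + 6 x + 7 mod 11:
  x = 1: RHS = 3, y in [5, 6]  -> 2 point(s)
  x = 2: RHS = 5, y in [4, 7]  -> 2 point(s)
  x = 9: RHS = 9, y in [3, 8]  -> 2 point(s)
  x = 10: RHS = 0, y in [0]  -> 1 point(s)
Affine points: 7. Add the point at infinity: total = 8.

#E(F_11) = 8


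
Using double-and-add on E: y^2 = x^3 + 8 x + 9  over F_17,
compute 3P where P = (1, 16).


k = 3 = 11_2 (binary, LSB first: 11)
Double-and-add from P = (1, 16):
  bit 0 = 1: acc = O + (1, 16) = (1, 16)
  bit 1 = 1: acc = (1, 16) + (7, 0) = (1, 1)

3P = (1, 1)


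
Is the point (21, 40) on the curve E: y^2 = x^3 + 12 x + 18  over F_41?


Check whether y^2 = x^3 + 12 x + 18 (mod 41) for (x, y) = (21, 40).
LHS: y^2 = 40^2 mod 41 = 1
RHS: x^3 + 12 x + 18 = 21^3 + 12*21 + 18 mod 41 = 19
LHS != RHS

No, not on the curve


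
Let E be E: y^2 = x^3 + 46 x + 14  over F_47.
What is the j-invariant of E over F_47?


Delta = -16(4 a^3 + 27 b^2) mod 47 = 39
-1728 * (4 a)^3 = -1728 * (4*46)^3 mod 47 = 1
j = 1 * 39^(-1) mod 47 = 41

j = 41 (mod 47)


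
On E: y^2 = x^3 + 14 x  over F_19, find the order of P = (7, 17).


Compute successive multiples of P until we hit O:
  1P = (7, 17)
  2P = (16, 8)
  3P = (16, 11)
  4P = (7, 2)
  5P = O

ord(P) = 5


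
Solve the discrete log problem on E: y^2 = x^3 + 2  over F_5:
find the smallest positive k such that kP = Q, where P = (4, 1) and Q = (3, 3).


Enumerate multiples of P until we hit Q = (3, 3):
  1P = (4, 1)
  2P = (3, 3)
Match found at i = 2.

k = 2


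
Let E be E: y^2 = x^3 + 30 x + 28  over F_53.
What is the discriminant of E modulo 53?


4 a^3 + 27 b^2 = 4*30^3 + 27*28^2 = 108000 + 21168 = 129168
Delta = -16 * (129168) = -2066688
Delta mod 53 = 47

Delta = 47 (mod 53)


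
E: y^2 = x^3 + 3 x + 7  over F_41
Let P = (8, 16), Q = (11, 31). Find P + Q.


P != Q, so use the chord formula.
s = (y2 - y1) / (x2 - x1) = (15) / (3) mod 41 = 5
x3 = s^2 - x1 - x2 mod 41 = 5^2 - 8 - 11 = 6
y3 = s (x1 - x3) - y1 mod 41 = 5 * (8 - 6) - 16 = 35

P + Q = (6, 35)


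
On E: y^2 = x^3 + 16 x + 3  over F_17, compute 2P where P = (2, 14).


Doubling: s = (3 x1^2 + a) / (2 y1)
s = (3*2^2 + 16) / (2*14) mod 17 = 1
x3 = s^2 - 2 x1 mod 17 = 1^2 - 2*2 = 14
y3 = s (x1 - x3) - y1 mod 17 = 1 * (2 - 14) - 14 = 8

2P = (14, 8)


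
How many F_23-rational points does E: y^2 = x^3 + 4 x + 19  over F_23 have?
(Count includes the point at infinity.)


For each x in F_23, count y with y^2 = x^3 + 4 x + 19 mod 23:
  x = 1: RHS = 1, y in [1, 22]  -> 2 point(s)
  x = 2: RHS = 12, y in [9, 14]  -> 2 point(s)
  x = 3: RHS = 12, y in [9, 14]  -> 2 point(s)
  x = 5: RHS = 3, y in [7, 16]  -> 2 point(s)
  x = 6: RHS = 6, y in [11, 12]  -> 2 point(s)
  x = 9: RHS = 2, y in [5, 18]  -> 2 point(s)
  x = 10: RHS = 1, y in [1, 22]  -> 2 point(s)
  x = 12: RHS = 1, y in [1, 22]  -> 2 point(s)
  x = 14: RHS = 13, y in [6, 17]  -> 2 point(s)
  x = 15: RHS = 4, y in [2, 21]  -> 2 point(s)
  x = 16: RHS = 16, y in [4, 19]  -> 2 point(s)
  x = 17: RHS = 9, y in [3, 20]  -> 2 point(s)
  x = 18: RHS = 12, y in [9, 14]  -> 2 point(s)
  x = 19: RHS = 8, y in [10, 13]  -> 2 point(s)
  x = 20: RHS = 3, y in [7, 16]  -> 2 point(s)
  x = 21: RHS = 3, y in [7, 16]  -> 2 point(s)
Affine points: 32. Add the point at infinity: total = 33.

#E(F_23) = 33


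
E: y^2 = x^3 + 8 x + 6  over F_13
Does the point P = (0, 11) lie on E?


Check whether y^2 = x^3 + 8 x + 6 (mod 13) for (x, y) = (0, 11).
LHS: y^2 = 11^2 mod 13 = 4
RHS: x^3 + 8 x + 6 = 0^3 + 8*0 + 6 mod 13 = 6
LHS != RHS

No, not on the curve


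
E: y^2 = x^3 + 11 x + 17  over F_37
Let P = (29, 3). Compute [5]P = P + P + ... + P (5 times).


k = 5 = 101_2 (binary, LSB first: 101)
Double-and-add from P = (29, 3):
  bit 0 = 1: acc = O + (29, 3) = (29, 3)
  bit 1 = 0: acc unchanged = (29, 3)
  bit 2 = 1: acc = (29, 3) + (28, 22) = (8, 5)

5P = (8, 5)


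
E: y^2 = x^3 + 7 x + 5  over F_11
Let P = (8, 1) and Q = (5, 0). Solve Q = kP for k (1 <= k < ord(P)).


Enumerate multiples of P until we hit Q = (5, 0):
  1P = (8, 1)
  2P = (9, 4)
  3P = (3, 3)
  4P = (5, 0)
Match found at i = 4.

k = 4


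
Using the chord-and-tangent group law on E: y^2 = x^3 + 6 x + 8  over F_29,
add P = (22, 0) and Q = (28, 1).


P != Q, so use the chord formula.
s = (y2 - y1) / (x2 - x1) = (1) / (6) mod 29 = 5
x3 = s^2 - x1 - x2 mod 29 = 5^2 - 22 - 28 = 4
y3 = s (x1 - x3) - y1 mod 29 = 5 * (22 - 4) - 0 = 3

P + Q = (4, 3)


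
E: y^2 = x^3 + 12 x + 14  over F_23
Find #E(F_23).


For each x in F_23, count y with y^2 = x^3 + 12 x + 14 mod 23:
  x = 1: RHS = 4, y in [2, 21]  -> 2 point(s)
  x = 2: RHS = 0, y in [0]  -> 1 point(s)
  x = 3: RHS = 8, y in [10, 13]  -> 2 point(s)
  x = 6: RHS = 3, y in [7, 16]  -> 2 point(s)
  x = 7: RHS = 4, y in [2, 21]  -> 2 point(s)
  x = 8: RHS = 1, y in [1, 22]  -> 2 point(s)
  x = 9: RHS = 0, y in [0]  -> 1 point(s)
  x = 12: RHS = 0, y in [0]  -> 1 point(s)
  x = 15: RHS = 4, y in [2, 21]  -> 2 point(s)
  x = 16: RHS = 1, y in [1, 22]  -> 2 point(s)
  x = 17: RHS = 2, y in [5, 18]  -> 2 point(s)
  x = 18: RHS = 13, y in [6, 17]  -> 2 point(s)
  x = 22: RHS = 1, y in [1, 22]  -> 2 point(s)
Affine points: 23. Add the point at infinity: total = 24.

#E(F_23) = 24


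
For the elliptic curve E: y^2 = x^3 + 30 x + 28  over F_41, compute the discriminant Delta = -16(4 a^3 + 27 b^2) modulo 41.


4 a^3 + 27 b^2 = 4*30^3 + 27*28^2 = 108000 + 21168 = 129168
Delta = -16 * (129168) = -2066688
Delta mod 41 = 40

Delta = 40 (mod 41)


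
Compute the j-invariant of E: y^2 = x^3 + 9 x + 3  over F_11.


Delta = -16(4 a^3 + 27 b^2) mod 11 = 1
-1728 * (4 a)^3 = -1728 * (4*9)^3 mod 11 = 6
j = 6 * 1^(-1) mod 11 = 6

j = 6 (mod 11)


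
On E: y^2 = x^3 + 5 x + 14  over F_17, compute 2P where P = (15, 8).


Doubling: s = (3 x1^2 + a) / (2 y1)
s = (3*15^2 + 5) / (2*8) mod 17 = 0
x3 = s^2 - 2 x1 mod 17 = 0^2 - 2*15 = 4
y3 = s (x1 - x3) - y1 mod 17 = 0 * (15 - 4) - 8 = 9

2P = (4, 9)


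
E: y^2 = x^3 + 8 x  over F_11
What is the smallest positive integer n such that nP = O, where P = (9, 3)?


Compute successive multiples of P until we hit O:
  1P = (9, 3)
  2P = (9, 8)
  3P = O

ord(P) = 3


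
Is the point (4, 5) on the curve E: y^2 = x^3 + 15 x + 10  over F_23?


Check whether y^2 = x^3 + 15 x + 10 (mod 23) for (x, y) = (4, 5).
LHS: y^2 = 5^2 mod 23 = 2
RHS: x^3 + 15 x + 10 = 4^3 + 15*4 + 10 mod 23 = 19
LHS != RHS

No, not on the curve


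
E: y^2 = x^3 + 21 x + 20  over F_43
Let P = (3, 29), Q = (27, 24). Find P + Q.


P != Q, so use the chord formula.
s = (y2 - y1) / (x2 - x1) = (38) / (24) mod 43 = 41
x3 = s^2 - x1 - x2 mod 43 = 41^2 - 3 - 27 = 17
y3 = s (x1 - x3) - y1 mod 43 = 41 * (3 - 17) - 29 = 42

P + Q = (17, 42)


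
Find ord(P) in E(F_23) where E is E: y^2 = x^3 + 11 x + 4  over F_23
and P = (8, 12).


Compute successive multiples of P until we hit O:
  1P = (8, 12)
  2P = (0, 2)
  3P = (18, 10)
  4P = (9, 2)
  5P = (14, 2)
  6P = (14, 21)
  7P = (9, 21)
  8P = (18, 13)
  ... (continuing to 11P)
  11P = O

ord(P) = 11


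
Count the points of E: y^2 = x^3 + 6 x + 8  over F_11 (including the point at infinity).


For each x in F_11, count y with y^2 = x^3 + 6 x + 8 mod 11:
  x = 1: RHS = 4, y in [2, 9]  -> 2 point(s)
  x = 3: RHS = 9, y in [3, 8]  -> 2 point(s)
  x = 5: RHS = 9, y in [3, 8]  -> 2 point(s)
  x = 10: RHS = 1, y in [1, 10]  -> 2 point(s)
Affine points: 8. Add the point at infinity: total = 9.

#E(F_11) = 9


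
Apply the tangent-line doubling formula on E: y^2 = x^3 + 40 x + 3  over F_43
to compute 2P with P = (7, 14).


Doubling: s = (3 x1^2 + a) / (2 y1)
s = (3*7^2 + 40) / (2*14) mod 43 = 42
x3 = s^2 - 2 x1 mod 43 = 42^2 - 2*7 = 30
y3 = s (x1 - x3) - y1 mod 43 = 42 * (7 - 30) - 14 = 9

2P = (30, 9)


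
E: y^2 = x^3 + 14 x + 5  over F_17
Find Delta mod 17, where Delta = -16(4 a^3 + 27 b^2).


4 a^3 + 27 b^2 = 4*14^3 + 27*5^2 = 10976 + 675 = 11651
Delta = -16 * (11651) = -186416
Delta mod 17 = 6

Delta = 6 (mod 17)


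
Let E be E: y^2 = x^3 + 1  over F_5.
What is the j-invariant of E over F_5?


Delta = -16(4 a^3 + 27 b^2) mod 5 = 3
-1728 * (4 a)^3 = -1728 * (4*0)^3 mod 5 = 0
j = 0 * 3^(-1) mod 5 = 0

j = 0 (mod 5)


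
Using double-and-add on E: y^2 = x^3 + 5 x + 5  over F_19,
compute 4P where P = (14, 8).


k = 4 = 100_2 (binary, LSB first: 001)
Double-and-add from P = (14, 8):
  bit 0 = 0: acc unchanged = O
  bit 1 = 0: acc unchanged = O
  bit 2 = 1: acc = O + (15, 15) = (15, 15)

4P = (15, 15)


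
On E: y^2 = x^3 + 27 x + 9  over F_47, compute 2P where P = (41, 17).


Doubling: s = (3 x1^2 + a) / (2 y1)
s = (3*41^2 + 27) / (2*17) mod 47 = 33
x3 = s^2 - 2 x1 mod 47 = 33^2 - 2*41 = 20
y3 = s (x1 - x3) - y1 mod 47 = 33 * (41 - 20) - 17 = 18

2P = (20, 18)


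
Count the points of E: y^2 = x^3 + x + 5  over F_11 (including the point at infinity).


For each x in F_11, count y with y^2 = x^3 + 1 x + 5 mod 11:
  x = 0: RHS = 5, y in [4, 7]  -> 2 point(s)
  x = 2: RHS = 4, y in [2, 9]  -> 2 point(s)
  x = 5: RHS = 3, y in [5, 6]  -> 2 point(s)
  x = 7: RHS = 3, y in [5, 6]  -> 2 point(s)
  x = 10: RHS = 3, y in [5, 6]  -> 2 point(s)
Affine points: 10. Add the point at infinity: total = 11.

#E(F_11) = 11


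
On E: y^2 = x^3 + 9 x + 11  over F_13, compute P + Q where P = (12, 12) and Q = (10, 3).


P != Q, so use the chord formula.
s = (y2 - y1) / (x2 - x1) = (4) / (11) mod 13 = 11
x3 = s^2 - x1 - x2 mod 13 = 11^2 - 12 - 10 = 8
y3 = s (x1 - x3) - y1 mod 13 = 11 * (12 - 8) - 12 = 6

P + Q = (8, 6)


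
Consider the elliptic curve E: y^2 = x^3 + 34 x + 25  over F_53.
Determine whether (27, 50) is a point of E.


Check whether y^2 = x^3 + 34 x + 25 (mod 53) for (x, y) = (27, 50).
LHS: y^2 = 50^2 mod 53 = 9
RHS: x^3 + 34 x + 25 = 27^3 + 34*27 + 25 mod 53 = 9
LHS = RHS

Yes, on the curve


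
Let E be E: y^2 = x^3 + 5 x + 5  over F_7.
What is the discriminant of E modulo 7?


4 a^3 + 27 b^2 = 4*5^3 + 27*5^2 = 500 + 675 = 1175
Delta = -16 * (1175) = -18800
Delta mod 7 = 2

Delta = 2 (mod 7)


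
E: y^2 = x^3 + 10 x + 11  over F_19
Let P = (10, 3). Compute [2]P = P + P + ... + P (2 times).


k = 2 = 10_2 (binary, LSB first: 01)
Double-and-add from P = (10, 3):
  bit 0 = 0: acc unchanged = O
  bit 1 = 1: acc = O + (0, 7) = (0, 7)

2P = (0, 7)


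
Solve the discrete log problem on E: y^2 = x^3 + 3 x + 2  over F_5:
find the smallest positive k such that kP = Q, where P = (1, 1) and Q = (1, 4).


Enumerate multiples of P until we hit Q = (1, 4):
  1P = (1, 1)
  2P = (2, 1)
  3P = (2, 4)
  4P = (1, 4)
Match found at i = 4.

k = 4


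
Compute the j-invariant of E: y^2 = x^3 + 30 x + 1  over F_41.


Delta = -16(4 a^3 + 27 b^2) mod 41 = 5
-1728 * (4 a)^3 = -1728 * (4*30)^3 mod 41 = 39
j = 39 * 5^(-1) mod 41 = 16

j = 16 (mod 41)


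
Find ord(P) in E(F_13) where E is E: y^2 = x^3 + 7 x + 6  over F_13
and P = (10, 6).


Compute successive multiples of P until we hit O:
  1P = (10, 6)
  2P = (5, 6)
  3P = (11, 7)
  4P = (6, 11)
  5P = (1, 12)
  6P = (1, 1)
  7P = (6, 2)
  8P = (11, 6)
  ... (continuing to 11P)
  11P = O

ord(P) = 11


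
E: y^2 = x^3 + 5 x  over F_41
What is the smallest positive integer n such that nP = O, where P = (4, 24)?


Compute successive multiples of P until we hit O:
  1P = (4, 24)
  2P = (10, 36)
  3P = (31, 4)
  4P = (39, 8)
  5P = (37, 11)
  6P = (2, 10)
  7P = (2, 31)
  8P = (37, 30)
  ... (continuing to 13P)
  13P = O

ord(P) = 13


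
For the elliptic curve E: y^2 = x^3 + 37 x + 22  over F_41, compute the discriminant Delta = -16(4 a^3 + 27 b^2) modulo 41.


4 a^3 + 27 b^2 = 4*37^3 + 27*22^2 = 202612 + 13068 = 215680
Delta = -16 * (215680) = -3450880
Delta mod 41 = 8

Delta = 8 (mod 41)


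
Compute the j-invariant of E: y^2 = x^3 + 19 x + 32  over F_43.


Delta = -16(4 a^3 + 27 b^2) mod 43 = 27
-1728 * (4 a)^3 = -1728 * (4*19)^3 mod 43 = 2
j = 2 * 27^(-1) mod 43 = 16

j = 16 (mod 43)


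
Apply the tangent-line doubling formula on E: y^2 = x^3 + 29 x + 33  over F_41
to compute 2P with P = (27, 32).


Doubling: s = (3 x1^2 + a) / (2 y1)
s = (3*27^2 + 29) / (2*32) mod 41 = 9
x3 = s^2 - 2 x1 mod 41 = 9^2 - 2*27 = 27
y3 = s (x1 - x3) - y1 mod 41 = 9 * (27 - 27) - 32 = 9

2P = (27, 9)


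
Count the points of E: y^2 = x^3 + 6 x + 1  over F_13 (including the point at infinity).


For each x in F_13, count y with y^2 = x^3 + 6 x + 1 mod 13:
  x = 0: RHS = 1, y in [1, 12]  -> 2 point(s)
  x = 5: RHS = 0, y in [0]  -> 1 point(s)
  x = 7: RHS = 9, y in [3, 10]  -> 2 point(s)
  x = 9: RHS = 4, y in [2, 11]  -> 2 point(s)
Affine points: 7. Add the point at infinity: total = 8.

#E(F_13) = 8


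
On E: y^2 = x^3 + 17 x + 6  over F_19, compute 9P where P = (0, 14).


k = 9 = 1001_2 (binary, LSB first: 1001)
Double-and-add from P = (0, 14):
  bit 0 = 1: acc = O + (0, 14) = (0, 14)
  bit 1 = 0: acc unchanged = (0, 14)
  bit 2 = 0: acc unchanged = (0, 14)
  bit 3 = 1: acc = (0, 14) + (10, 13) = (13, 12)

9P = (13, 12)


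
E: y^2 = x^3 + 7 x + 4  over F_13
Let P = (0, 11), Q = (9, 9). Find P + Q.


P != Q, so use the chord formula.
s = (y2 - y1) / (x2 - x1) = (11) / (9) mod 13 = 7
x3 = s^2 - x1 - x2 mod 13 = 7^2 - 0 - 9 = 1
y3 = s (x1 - x3) - y1 mod 13 = 7 * (0 - 1) - 11 = 8

P + Q = (1, 8)


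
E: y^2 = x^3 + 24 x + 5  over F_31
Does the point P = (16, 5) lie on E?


Check whether y^2 = x^3 + 24 x + 5 (mod 31) for (x, y) = (16, 5).
LHS: y^2 = 5^2 mod 31 = 25
RHS: x^3 + 24 x + 5 = 16^3 + 24*16 + 5 mod 31 = 21
LHS != RHS

No, not on the curve


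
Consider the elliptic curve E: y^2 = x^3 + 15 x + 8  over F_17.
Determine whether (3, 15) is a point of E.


Check whether y^2 = x^3 + 15 x + 8 (mod 17) for (x, y) = (3, 15).
LHS: y^2 = 15^2 mod 17 = 4
RHS: x^3 + 15 x + 8 = 3^3 + 15*3 + 8 mod 17 = 12
LHS != RHS

No, not on the curve


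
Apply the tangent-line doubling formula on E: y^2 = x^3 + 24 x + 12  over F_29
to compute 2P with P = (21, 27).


Doubling: s = (3 x1^2 + a) / (2 y1)
s = (3*21^2 + 24) / (2*27) mod 29 = 4
x3 = s^2 - 2 x1 mod 29 = 4^2 - 2*21 = 3
y3 = s (x1 - x3) - y1 mod 29 = 4 * (21 - 3) - 27 = 16

2P = (3, 16)


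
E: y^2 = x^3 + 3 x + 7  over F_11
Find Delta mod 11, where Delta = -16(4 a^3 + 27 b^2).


4 a^3 + 27 b^2 = 4*3^3 + 27*7^2 = 108 + 1323 = 1431
Delta = -16 * (1431) = -22896
Delta mod 11 = 6

Delta = 6 (mod 11)


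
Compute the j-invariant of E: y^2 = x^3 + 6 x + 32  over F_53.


Delta = -16(4 a^3 + 27 b^2) mod 53 = 32
-1728 * (4 a)^3 = -1728 * (4*6)^3 mod 53 = 23
j = 23 * 32^(-1) mod 53 = 9

j = 9 (mod 53)


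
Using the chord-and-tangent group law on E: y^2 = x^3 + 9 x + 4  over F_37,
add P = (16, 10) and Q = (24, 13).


P != Q, so use the chord formula.
s = (y2 - y1) / (x2 - x1) = (3) / (8) mod 37 = 5
x3 = s^2 - x1 - x2 mod 37 = 5^2 - 16 - 24 = 22
y3 = s (x1 - x3) - y1 mod 37 = 5 * (16 - 22) - 10 = 34

P + Q = (22, 34)


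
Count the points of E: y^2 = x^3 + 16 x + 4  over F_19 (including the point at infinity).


For each x in F_19, count y with y^2 = x^3 + 16 x + 4 mod 19:
  x = 0: RHS = 4, y in [2, 17]  -> 2 point(s)
  x = 2: RHS = 6, y in [5, 14]  -> 2 point(s)
  x = 5: RHS = 0, y in [0]  -> 1 point(s)
  x = 8: RHS = 17, y in [6, 13]  -> 2 point(s)
  x = 10: RHS = 5, y in [9, 10]  -> 2 point(s)
  x = 12: RHS = 5, y in [9, 10]  -> 2 point(s)
  x = 15: RHS = 9, y in [3, 16]  -> 2 point(s)
  x = 16: RHS = 5, y in [9, 10]  -> 2 point(s)
  x = 18: RHS = 6, y in [5, 14]  -> 2 point(s)
Affine points: 17. Add the point at infinity: total = 18.

#E(F_19) = 18


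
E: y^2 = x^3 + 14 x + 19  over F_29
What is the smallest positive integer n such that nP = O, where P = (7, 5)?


Compute successive multiples of P until we hit O:
  1P = (7, 5)
  2P = (28, 2)
  3P = (10, 12)
  4P = (11, 5)
  5P = (11, 24)
  6P = (10, 17)
  7P = (28, 27)
  8P = (7, 24)
  ... (continuing to 9P)
  9P = O

ord(P) = 9


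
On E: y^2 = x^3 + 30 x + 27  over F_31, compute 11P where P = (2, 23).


k = 11 = 1011_2 (binary, LSB first: 1101)
Double-and-add from P = (2, 23):
  bit 0 = 1: acc = O + (2, 23) = (2, 23)
  bit 1 = 1: acc = (2, 23) + (15, 15) = (23, 9)
  bit 2 = 0: acc unchanged = (23, 9)
  bit 3 = 1: acc = (23, 9) + (4, 26) = (20, 3)

11P = (20, 3)


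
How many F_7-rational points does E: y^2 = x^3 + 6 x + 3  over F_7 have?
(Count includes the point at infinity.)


For each x in F_7, count y with y^2 = x^3 + 6 x + 3 mod 7:
  x = 2: RHS = 2, y in [3, 4]  -> 2 point(s)
  x = 4: RHS = 0, y in [0]  -> 1 point(s)
  x = 5: RHS = 4, y in [2, 5]  -> 2 point(s)
Affine points: 5. Add the point at infinity: total = 6.

#E(F_7) = 6


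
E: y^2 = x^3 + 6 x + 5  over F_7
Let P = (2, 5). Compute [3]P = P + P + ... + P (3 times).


k = 3 = 11_2 (binary, LSB first: 11)
Double-and-add from P = (2, 5):
  bit 0 = 1: acc = O + (2, 5) = (2, 5)
  bit 1 = 1: acc = (2, 5) + (4, 4) = (3, 6)

3P = (3, 6)


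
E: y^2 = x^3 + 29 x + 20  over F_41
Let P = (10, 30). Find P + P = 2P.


Doubling: s = (3 x1^2 + a) / (2 y1)
s = (3*10^2 + 29) / (2*30) mod 41 = 13
x3 = s^2 - 2 x1 mod 41 = 13^2 - 2*10 = 26
y3 = s (x1 - x3) - y1 mod 41 = 13 * (10 - 26) - 30 = 8

2P = (26, 8)
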